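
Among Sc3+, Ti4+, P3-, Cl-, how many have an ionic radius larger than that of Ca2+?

These species are isoelectronic with 18 electrons. The only difference is the number of protons: Ti4+ (Z=22), Sc3+ (Z=21), Ca2+ (Z=20), Cl- (Z=17), P3- (Z=15). The strongest nuclear pull (Ti4+) gives the smallest ion.
Relative to Ca2+, the ions that are larger are Cl-, P3-. That's 2.

2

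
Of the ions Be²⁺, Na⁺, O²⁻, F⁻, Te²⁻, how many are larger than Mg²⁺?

4

Work out protons and electrons: Be²⁺ has 2 e⁻ (Z=4), Mg²⁺ has 10 e⁻ (Z=12), Na⁺ has 10 e⁻ (Z=11), F⁻ has 10 e⁻ (Z=9), O²⁻ has 10 e⁻ (Z=8), Te²⁻ has 54 e⁻ (Z=52). Be²⁺ < Mg²⁺ (same group, period 2 vs 3); Mg²⁺ < Na⁺ (both 10 e⁻, Z=12>11); Na⁺ < F⁻ (isoelectronic, higher Z=11 is smaller); F⁻ < O²⁻ (isoelectronic, higher Z=9 is smaller); O²⁻ < Te²⁻ (same group, 3 shells fewer).
Placing each against Mg²⁺: smaller — Be²⁺; larger — Na⁺, F⁻, O²⁻, Te²⁻. Count: 4.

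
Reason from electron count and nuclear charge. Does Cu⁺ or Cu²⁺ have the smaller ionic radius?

Cu²⁺

For a single element, ionic radius drops as positive charge rises — Cu²⁺ < Cu⁺.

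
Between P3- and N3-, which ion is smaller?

These ions sit in one column with identical charge. Each step down the periodic table adds a principal shell, increasing the radius.

N3-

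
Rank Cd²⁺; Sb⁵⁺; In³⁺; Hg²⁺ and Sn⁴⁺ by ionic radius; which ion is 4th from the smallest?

Cd²⁺

Tabulating Z and e⁻: Sb⁵⁺ has 46 e⁻ (Z=51), Sn⁴⁺ has 46 e⁻ (Z=50), In³⁺ has 46 e⁻ (Z=49), Cd²⁺ has 46 e⁻ (Z=48), Hg²⁺ has 78 e⁻ (Z=80). Sb⁵⁺ < Sn⁴⁺ (isoelectronic, higher Z=51 is smaller); Sn⁴⁺ < In³⁺ (isoelectronic, higher Z=50 is smaller); In³⁺ < Cd²⁺ (both 46 e⁻, Z=49>48); Cd²⁺ < Hg²⁺ (same group, 1 shell fewer).
Ordering: Sb⁵⁺ < Sn⁴⁺ < In³⁺ < Cd²⁺ < Hg²⁺. The 4th smallest is Cd²⁺.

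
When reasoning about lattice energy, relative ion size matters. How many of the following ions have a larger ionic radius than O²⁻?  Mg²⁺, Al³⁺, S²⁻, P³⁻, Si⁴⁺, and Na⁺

2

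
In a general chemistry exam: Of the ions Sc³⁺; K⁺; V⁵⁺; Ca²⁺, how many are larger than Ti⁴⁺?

All of these have 18 electrons (isoelectronic). With the same electron cloud, the ion with the most protons pulls it in tightest. Nuclear charges: V⁵⁺ (Z=23), Ti⁴⁺ (Z=22), Sc³⁺ (Z=21), Ca²⁺ (Z=20), K⁺ (Z=19). Highest Z is smallest.
Relative to Ti⁴⁺, the ions that are larger are Sc³⁺, Ca²⁺, K⁺. Count: 3.

3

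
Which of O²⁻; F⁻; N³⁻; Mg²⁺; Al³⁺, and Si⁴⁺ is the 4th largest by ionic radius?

Mg²⁺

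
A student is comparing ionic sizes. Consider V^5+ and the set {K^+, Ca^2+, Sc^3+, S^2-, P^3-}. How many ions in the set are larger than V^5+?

5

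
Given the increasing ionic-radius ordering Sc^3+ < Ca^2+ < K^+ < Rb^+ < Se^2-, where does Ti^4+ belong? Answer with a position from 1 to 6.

Electron counts and nuclear charges: Ti^4+ has 18 e⁻ (Z=22), Sc^3+ has 18 e⁻ (Z=21), Ca^2+ has 18 e⁻ (Z=20), K^+ has 18 e⁻ (Z=19), Rb^+ has 36 e⁻ (Z=37), Se^2- has 36 e⁻ (Z=34). Ti^4+ < Sc^3+ (isoelectronic, higher Z=22 is smaller); Sc^3+ < Ca^2+ (both 18 e⁻, Z=21>20); Ca^2+ < K^+ (isoelectronic, higher Z=20 is smaller); K^+ < Rb^+ (same group, 1 shell fewer); Rb^+ < Se^2- (isoelectronic, higher Z=37 is smaller).
The complete sequence is Ti^4+ < Sc^3+ < Ca^2+ < K^+ < Rb^+ < Se^2-. Ti^4+ sits at position 1.

1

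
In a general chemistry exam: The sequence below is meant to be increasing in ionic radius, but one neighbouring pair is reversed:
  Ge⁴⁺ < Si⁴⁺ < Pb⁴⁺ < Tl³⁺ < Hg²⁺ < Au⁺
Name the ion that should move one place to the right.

The pair Ge⁴⁺, Si⁴⁺ is the wrong way round — both in group 14 with the same charge; Si⁴⁺ (period 3) has the smaller radius. All other adjacent pairs agree with periodic trends, so Ge⁴⁺ is the misplaced ion.

Ge⁴⁺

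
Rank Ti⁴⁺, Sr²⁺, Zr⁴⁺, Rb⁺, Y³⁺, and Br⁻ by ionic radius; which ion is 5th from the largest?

First list Z and electron count for each: Ti⁴⁺: 18 e⁻, Z=22, Zr⁴⁺: 36 e⁻, Z=40, Y³⁺: 36 e⁻, Z=39, Sr²⁺: 36 e⁻, Z=38, Rb⁺: 36 e⁻, Z=37, Br⁻: 36 e⁻, Z=35. Ti⁴⁺ < Zr⁴⁺ (same group, 1 shell fewer); Zr⁴⁺ < Y³⁺ (both 36 e⁻, Z=40>39); Y³⁺ < Sr²⁺ (both 36 e⁻, Z=39>38); Sr²⁺ < Rb⁺ (both 36 e⁻, Z=38>37); Rb⁺ < Br⁻ (isoelectronic, higher Z=37 is smaller).
That gives Ti⁴⁺ < Zr⁴⁺ < Y³⁺ < Sr²⁺ < Rb⁺ < Br⁻. From the largest end, number 5 is Zr⁴⁺.

Zr⁴⁺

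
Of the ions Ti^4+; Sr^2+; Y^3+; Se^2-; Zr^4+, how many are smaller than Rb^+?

4

Ti^4+ (Z=22, 18 e⁻), Zr^4+ (Z=40, 36 e⁻), Y^3+ (Z=39, 36 e⁻), Sr^2+ (Z=38, 36 e⁻), Rb^+ (Z=37, 36 e⁻), Se^2- (Z=34, 36 e⁻). Ti^4+ < Zr^4+ (same group, 1 shell fewer); Zr^4+ < Y^3+ (isoelectronic, higher Z=40 is smaller); Y^3+ < Sr^2+ (both 36 e⁻, Z=39>38); Sr^2+ < Rb^+ (both 36 e⁻, Z=38>37); Rb^+ < Se^2- (isoelectronic, higher Z=37 is smaller).
Relative to Rb^+, the ions that are smaller are Ti^4+, Zr^4+, Y^3+, Sr^2+. So 4 are smaller.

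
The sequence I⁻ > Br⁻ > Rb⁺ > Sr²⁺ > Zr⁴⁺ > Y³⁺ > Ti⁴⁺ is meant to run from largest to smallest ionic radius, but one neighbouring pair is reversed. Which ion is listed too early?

Zr⁴⁺

The pair Zr⁴⁺, Y³⁺ is the wrong way round — Zr⁴⁺ and Y³⁺ share 36 electrons; the higher nuclear charge on Zr (Z=40) contracts it more, so Zr⁴⁺ < Y³⁺. All other adjacent pairs agree with periodic trends, so Zr⁴⁺ is the misplaced ion.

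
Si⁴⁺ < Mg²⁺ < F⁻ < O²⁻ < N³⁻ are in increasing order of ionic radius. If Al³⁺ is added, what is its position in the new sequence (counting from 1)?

These species are isoelectronic with 10 electrons. The only difference is the number of protons: Si⁴⁺ (Z=14), Al³⁺ (Z=13), Mg²⁺ (Z=12), F⁻ (Z=9), O²⁻ (Z=8), N³⁻ (Z=7). The strongest nuclear pull (Si⁴⁺) gives the smallest ion.
With Al³⁺ included the full order is Si⁴⁺ < Al³⁺ < Mg²⁺ < F⁻ < O²⁻ < N³⁻, so it takes position 2.

2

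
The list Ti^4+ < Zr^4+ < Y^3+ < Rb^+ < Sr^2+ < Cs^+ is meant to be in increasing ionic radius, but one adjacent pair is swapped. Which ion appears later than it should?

Check each adjacent pair. Rb^+ and Sr^2+ are reversed: they are isoelectronic (36 e⁻) and Sr has more protons than Rb (38 vs 37), making Sr^2+ smaller. No other neighbouring pair contradicts the periodic trends, so Sr^2+ is the ion listed too late.

Sr^2+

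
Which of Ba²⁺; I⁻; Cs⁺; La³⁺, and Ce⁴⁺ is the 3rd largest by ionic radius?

Isoelectronic series (54 e⁻ each). Size is set by nuclear charge: more protons means a smaller ion. Ce⁴⁺ (Z=58), La³⁺ (Z=57), Ba²⁺ (Z=56), Cs⁺ (Z=55), I⁻ (Z=53).
So the order is Ce⁴⁺ < La³⁺ < Ba²⁺ < Cs⁺ < I⁻; the 3rd-largest ion is Ba²⁺.

Ba²⁺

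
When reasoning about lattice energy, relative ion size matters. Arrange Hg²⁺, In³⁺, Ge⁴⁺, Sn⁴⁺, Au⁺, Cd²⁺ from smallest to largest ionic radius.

Ge⁴⁺ < Sn⁴⁺ < In³⁺ < Cd²⁺ < Hg²⁺ < Au⁺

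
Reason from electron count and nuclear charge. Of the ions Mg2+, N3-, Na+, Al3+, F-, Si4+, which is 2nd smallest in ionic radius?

Each ion has 10 electrons. The ranking follows nuclear charge in reverse — greater Z gives a smaller radius. Si4+ (Z=14), Al3+ (Z=13), Mg2+ (Z=12), Na+ (Z=11), F- (Z=9), N3- (Z=7).
Ordering: Si4+ < Al3+ < Mg2+ < Na+ < F- < N3-. The 2nd smallest is Al3+.

Al3+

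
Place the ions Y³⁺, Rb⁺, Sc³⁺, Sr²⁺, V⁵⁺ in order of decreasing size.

Electron counts and nuclear charges: V⁵⁺ (Z=23, 18 e⁻), Sc³⁺ (Z=21, 18 e⁻), Y³⁺ (Z=39, 36 e⁻), Sr²⁺ (Z=38, 36 e⁻), Rb⁺ (Z=37, 36 e⁻). V⁵⁺ < Sc³⁺ (both 18 e⁻, Z=23>21); Sc³⁺ < Y³⁺ (same group, 1 shell fewer); Y³⁺ < Sr²⁺ (isoelectronic, higher Z=39 is smaller); Sr²⁺ < Rb⁺ (isoelectronic, higher Z=38 is smaller).

Rb⁺ > Sr²⁺ > Y³⁺ > Sc³⁺ > V⁵⁺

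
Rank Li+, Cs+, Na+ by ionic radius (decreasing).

All are in the same group with charge +1. Radius grows down the group as n (the outermost shell) increases.

Cs+ > Na+ > Li+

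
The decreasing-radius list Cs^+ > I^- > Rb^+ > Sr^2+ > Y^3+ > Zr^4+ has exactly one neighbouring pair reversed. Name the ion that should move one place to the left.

Compare adjacent ions: both have 54 electrons but Z(Cs)=55 > Z(I)=53, so Cs^+ should be the smaller of the two — yet in this decreasing list Cs^+ sits before I^-. Nothing else is reversed, so I^- should move one place to the left.

I^-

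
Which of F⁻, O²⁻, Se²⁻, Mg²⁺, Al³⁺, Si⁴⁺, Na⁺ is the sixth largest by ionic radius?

Al³⁺

Tabulating Z and e⁻: Si⁴⁺: 10 e⁻, Z=14, Al³⁺: 10 e⁻, Z=13, Mg²⁺: 10 e⁻, Z=12, Na⁺: 10 e⁻, Z=11, F⁻: 10 e⁻, Z=9, O²⁻: 10 e⁻, Z=8, Se²⁻: 36 e⁻, Z=34. Si⁴⁺ < Al³⁺ (both 10 e⁻, Z=14>13); Al³⁺ < Mg²⁺ (isoelectronic, higher Z=13 is smaller); Mg²⁺ < Na⁺ (both 10 e⁻, Z=12>11); Na⁺ < F⁻ (isoelectronic, higher Z=11 is smaller); F⁻ < O²⁻ (both 10 e⁻, Z=9>8); O²⁻ < Se²⁻ (same group, 2 shells fewer).
That gives Si⁴⁺ < Al³⁺ < Mg²⁺ < Na⁺ < F⁻ < O²⁻ < Se²⁻. From the largest end, number 6 is Al³⁺.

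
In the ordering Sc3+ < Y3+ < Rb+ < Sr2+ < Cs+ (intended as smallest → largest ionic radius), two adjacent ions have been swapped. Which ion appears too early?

Rb+

Check each adjacent pair. Rb+ and Sr2+ are reversed: both have 36 electrons but Z(Sr)=38 > Z(Rb)=37, so Sr2+ should be the smaller of the two. No other neighbouring pair contradicts the periodic trends, so Rb+ is the ion listed too early.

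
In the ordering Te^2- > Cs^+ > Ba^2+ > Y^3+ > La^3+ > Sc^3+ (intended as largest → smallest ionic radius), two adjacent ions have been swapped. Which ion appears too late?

La^3+

The pair Y^3+, La^3+ is the wrong way round — Y^3+ and La^3+ are in one column with the same charge; the lighter period-5 ion has one fewer shell and is smaller. All other adjacent pairs agree with periodic trends, so La^3+ is the misplaced ion.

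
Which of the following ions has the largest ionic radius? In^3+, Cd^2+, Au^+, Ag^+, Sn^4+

Sn^4+: 46 e⁻, Z=50, In^3+: 46 e⁻, Z=49, Cd^2+: 46 e⁻, Z=48, Ag^+: 46 e⁻, Z=47, Au^+: 78 e⁻, Z=79. Sn^4+ < In^3+ (both 46 e⁻, Z=50>49); In^3+ < Cd^2+ (isoelectronic, higher Z=49 is smaller); Cd^2+ < Ag^+ (both 46 e⁻, Z=48>47); Ag^+ < Au^+ (same group, period 5 vs 6).

Au^+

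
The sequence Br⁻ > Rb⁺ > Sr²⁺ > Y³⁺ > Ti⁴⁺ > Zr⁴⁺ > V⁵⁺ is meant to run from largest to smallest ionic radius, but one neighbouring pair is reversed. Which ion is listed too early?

The pair Ti⁴⁺, Zr⁴⁺ is the wrong way round — Ti⁴⁺ and Zr⁴⁺ are in one column with the same charge; the lighter period-4 ion has one fewer shell and is smaller. All other adjacent pairs agree with periodic trends, so Ti⁴⁺ is the misplaced ion.

Ti⁴⁺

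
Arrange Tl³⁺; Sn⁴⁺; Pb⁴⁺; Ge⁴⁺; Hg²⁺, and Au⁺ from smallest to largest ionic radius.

First list Z and electron count for each: Ge⁴⁺ has 28 e⁻ (Z=32), Sn⁴⁺ has 46 e⁻ (Z=50), Pb⁴⁺ has 78 e⁻ (Z=82), Tl³⁺ has 78 e⁻ (Z=81), Hg²⁺ has 78 e⁻ (Z=80), Au⁺ has 78 e⁻ (Z=79). Ge⁴⁺ < Sn⁴⁺ (same group, 1 shell fewer); Sn⁴⁺ < Pb⁴⁺ (same group, 1 shell fewer); Pb⁴⁺ < Tl³⁺ (isoelectronic, higher Z=82 is smaller); Tl³⁺ < Hg²⁺ (both 78 e⁻, Z=81>80); Hg²⁺ < Au⁺ (isoelectronic, higher Z=80 is smaller).

Ge⁴⁺ < Sn⁴⁺ < Pb⁴⁺ < Tl³⁺ < Hg²⁺ < Au⁺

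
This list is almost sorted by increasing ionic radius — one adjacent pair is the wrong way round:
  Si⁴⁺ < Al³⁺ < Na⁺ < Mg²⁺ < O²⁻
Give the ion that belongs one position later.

Na⁺

The pair Na⁺, Mg²⁺ is the wrong way round — they are isoelectronic (10 e⁻) and Mg has more protons than Na (12 vs 11), making Mg²⁺ smaller. All other adjacent pairs agree with periodic trends, so Na⁺ is the misplaced ion.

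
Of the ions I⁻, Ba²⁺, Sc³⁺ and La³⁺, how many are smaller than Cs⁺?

3

Sc³⁺ has 18 e⁻ (Z=21), La³⁺ has 54 e⁻ (Z=57), Ba²⁺ has 54 e⁻ (Z=56), Cs⁺ has 54 e⁻ (Z=55), I⁻ has 54 e⁻ (Z=53). Sc³⁺ < La³⁺ (same group, period 4 vs 6); La³⁺ < Ba²⁺ (isoelectronic, higher Z=57 is smaller); Ba²⁺ < Cs⁺ (both 54 e⁻, Z=56>55); Cs⁺ < I⁻ (isoelectronic, higher Z=55 is smaller).
Overall: Sc³⁺ < La³⁺ < Ba²⁺ < Cs⁺ < I⁻. Cs⁺ has 3 below it and 1 above. Count: 3.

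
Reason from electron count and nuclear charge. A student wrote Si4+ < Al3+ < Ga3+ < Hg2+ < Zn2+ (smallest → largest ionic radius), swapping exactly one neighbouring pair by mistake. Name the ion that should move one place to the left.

Zn2+

Check each adjacent pair. Hg2+ and Zn2+ are reversed: both in group 12 with the same charge; Zn2+ (period 4) has the smaller radius. No other neighbouring pair contradicts the periodic trends, so Zn2+ is the ion listed too late.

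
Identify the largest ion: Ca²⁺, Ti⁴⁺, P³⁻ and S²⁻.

Isoelectronic series (18 e⁻ each). Size is set by nuclear charge: more protons means a smaller ion. Ti⁴⁺ (Z=22), Ca²⁺ (Z=20), S²⁻ (Z=16), P³⁻ (Z=15).

P³⁻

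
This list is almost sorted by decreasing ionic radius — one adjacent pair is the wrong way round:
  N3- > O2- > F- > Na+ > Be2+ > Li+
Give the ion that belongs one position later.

Check each adjacent pair. Be2+ and Li+ are reversed: Be2+ and Li+ share 2 electrons; the higher nuclear charge on Be (Z=4) contracts it more, so Be2+ < Li+. No other neighbouring pair contradicts the periodic trends, so Be2+ is the ion listed too early.

Be2+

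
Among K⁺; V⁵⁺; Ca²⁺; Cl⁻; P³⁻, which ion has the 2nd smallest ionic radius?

Ca²⁺

Isoelectronic series (18 e⁻ each). Size is set by nuclear charge: more protons means a smaller ion. V⁵⁺ (Z=23), Ca²⁺ (Z=20), K⁺ (Z=19), Cl⁻ (Z=17), P³⁻ (Z=15).
So the order is V⁵⁺ < Ca²⁺ < K⁺ < Cl⁻ < P³⁻; the 2nd-smallest ion is Ca²⁺.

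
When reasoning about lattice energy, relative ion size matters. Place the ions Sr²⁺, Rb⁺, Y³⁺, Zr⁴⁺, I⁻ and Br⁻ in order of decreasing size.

I⁻ > Br⁻ > Rb⁺ > Sr²⁺ > Y³⁺ > Zr⁴⁺

Zr⁴⁺ (Z=40, 36 e⁻), Y³⁺ (Z=39, 36 e⁻), Sr²⁺ (Z=38, 36 e⁻), Rb⁺ (Z=37, 36 e⁻), Br⁻ (Z=35, 36 e⁻), I⁻ (Z=53, 54 e⁻). Zr⁴⁺ < Y³⁺ (isoelectronic, higher Z=40 is smaller); Y³⁺ < Sr²⁺ (isoelectronic, higher Z=39 is smaller); Sr²⁺ < Rb⁺ (isoelectronic, higher Z=38 is smaller); Rb⁺ < Br⁻ (isoelectronic, higher Z=37 is smaller); Br⁻ < I⁻ (same group, period 4 vs 5).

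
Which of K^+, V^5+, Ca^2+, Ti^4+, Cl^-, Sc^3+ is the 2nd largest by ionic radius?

K^+

All of these have 18 electrons (isoelectronic). With the same electron cloud, the ion with the most protons pulls it in tightest. Nuclear charges: V^5+ (Z=23), Ti^4+ (Z=22), Sc^3+ (Z=21), Ca^2+ (Z=20), K^+ (Z=19), Cl^- (Z=17). Highest Z is smallest.
Full ascending order: V^5+ < Ti^4+ < Sc^3+ < Ca^2+ < K^+ < Cl^-. Counting from the largest, position 2 is K^+.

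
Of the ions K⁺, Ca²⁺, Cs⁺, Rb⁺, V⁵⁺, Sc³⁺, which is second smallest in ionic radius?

First list Z and electron count for each: V⁵⁺: 18 e⁻, Z=23, Sc³⁺: 18 e⁻, Z=21, Ca²⁺: 18 e⁻, Z=20, K⁺: 18 e⁻, Z=19, Rb⁺: 36 e⁻, Z=37, Cs⁺: 54 e⁻, Z=55. V⁵⁺ < Sc³⁺ (both 18 e⁻, Z=23>21); Sc³⁺ < Ca²⁺ (isoelectronic, higher Z=21 is smaller); Ca²⁺ < K⁺ (isoelectronic, higher Z=20 is smaller); K⁺ < Rb⁺ (same group, 1 shell fewer); Rb⁺ < Cs⁺ (same group, 1 shell fewer).
So the order is V⁵⁺ < Sc³⁺ < Ca²⁺ < K⁺ < Rb⁺ < Cs⁺; the 2nd-smallest ion is Sc³⁺.

Sc³⁺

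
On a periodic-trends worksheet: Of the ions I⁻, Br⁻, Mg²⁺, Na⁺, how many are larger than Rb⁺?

Work out protons and electrons: Mg²⁺: 10 e⁻, Z=12, Na⁺: 10 e⁻, Z=11, Rb⁺: 36 e⁻, Z=37, Br⁻: 36 e⁻, Z=35, I⁻: 54 e⁻, Z=53. Mg²⁺ < Na⁺ (both 10 e⁻, Z=12>11); Na⁺ < Rb⁺ (same group, period 3 vs 5); Rb⁺ < Br⁻ (isoelectronic, higher Z=37 is smaller); Br⁻ < I⁻ (same group, period 4 vs 5).
Ordering all of them (including Rb⁺) by radius gives Mg²⁺ < Na⁺ < Rb⁺ < Br⁻ < I⁻. So 2 are larger.

2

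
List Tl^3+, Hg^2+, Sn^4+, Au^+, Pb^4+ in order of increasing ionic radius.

Sn^4+ < Pb^4+ < Tl^3+ < Hg^2+ < Au^+

Sn^4+: 46 e⁻, Z=50, Pb^4+: 78 e⁻, Z=82, Tl^3+: 78 e⁻, Z=81, Hg^2+: 78 e⁻, Z=80, Au^+: 78 e⁻, Z=79. Sn^4+ < Pb^4+ (same group, period 5 vs 6); Pb^4+ < Tl^3+ (isoelectronic, higher Z=82 is smaller); Tl^3+ < Hg^2+ (isoelectronic, higher Z=81 is smaller); Hg^2+ < Au^+ (both 78 e⁻, Z=80>79).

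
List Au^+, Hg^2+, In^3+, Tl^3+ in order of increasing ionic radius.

In^3+ < Tl^3+ < Hg^2+ < Au^+

Work out protons and electrons: In^3+ has 46 e⁻ (Z=49), Tl^3+ has 78 e⁻ (Z=81), Hg^2+ has 78 e⁻ (Z=80), Au^+ has 78 e⁻ (Z=79). In^3+ < Tl^3+ (same group, period 5 vs 6); Tl^3+ < Hg^2+ (both 78 e⁻, Z=81>80); Hg^2+ < Au^+ (isoelectronic, higher Z=80 is smaller).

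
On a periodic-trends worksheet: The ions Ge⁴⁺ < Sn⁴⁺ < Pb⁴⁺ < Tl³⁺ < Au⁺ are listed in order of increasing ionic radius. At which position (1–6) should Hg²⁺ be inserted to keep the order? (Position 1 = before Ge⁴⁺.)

Electron counts and nuclear charges: Ge⁴⁺: 28 e⁻, Z=32, Sn⁴⁺: 46 e⁻, Z=50, Pb⁴⁺: 78 e⁻, Z=82, Tl³⁺: 78 e⁻, Z=81, Hg²⁺: 78 e⁻, Z=80, Au⁺: 78 e⁻, Z=79. Ge⁴⁺ < Sn⁴⁺ (same group, period 4 vs 5); Sn⁴⁺ < Pb⁴⁺ (same group, 1 shell fewer); Pb⁴⁺ < Tl³⁺ (both 78 e⁻, Z=82>81); Tl³⁺ < Hg²⁺ (isoelectronic, higher Z=81 is smaller); Hg²⁺ < Au⁺ (both 78 e⁻, Z=80>79).
Putting Hg²⁺ in gives Ge⁴⁺ < Sn⁴⁺ < Pb⁴⁺ < Tl³⁺ < Hg²⁺ < Au⁺; it lands at slot 5.

5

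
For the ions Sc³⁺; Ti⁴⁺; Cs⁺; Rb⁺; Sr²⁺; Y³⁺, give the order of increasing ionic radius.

Ti⁴⁺: 18 e⁻, Z=22, Sc³⁺: 18 e⁻, Z=21, Y³⁺: 36 e⁻, Z=39, Sr²⁺: 36 e⁻, Z=38, Rb⁺: 36 e⁻, Z=37, Cs⁺: 54 e⁻, Z=55. Ti⁴⁺ < Sc³⁺ (both 18 e⁻, Z=22>21); Sc³⁺ < Y³⁺ (same group, 1 shell fewer); Y³⁺ < Sr²⁺ (isoelectronic, higher Z=39 is smaller); Sr²⁺ < Rb⁺ (isoelectronic, higher Z=38 is smaller); Rb⁺ < Cs⁺ (same group, 1 shell fewer).

Ti⁴⁺ < Sc³⁺ < Y³⁺ < Sr²⁺ < Rb⁺ < Cs⁺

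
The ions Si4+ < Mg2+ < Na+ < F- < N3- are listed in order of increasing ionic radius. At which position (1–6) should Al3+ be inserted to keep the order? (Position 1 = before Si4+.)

2

Each ion has 10 electrons. The ranking follows nuclear charge in reverse — greater Z gives a smaller radius. Si4+ (Z=14), Al3+ (Z=13), Mg2+ (Z=12), Na+ (Z=11), F- (Z=9), N3- (Z=7).
Putting Al3+ in gives Si4+ < Al3+ < Mg2+ < Na+ < F- < N3-; it lands at slot 2.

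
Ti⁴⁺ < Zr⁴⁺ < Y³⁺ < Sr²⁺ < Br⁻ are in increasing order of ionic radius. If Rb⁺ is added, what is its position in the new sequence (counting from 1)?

5

Work out protons and electrons: Ti⁴⁺ has 18 e⁻ (Z=22), Zr⁴⁺ has 36 e⁻ (Z=40), Y³⁺ has 36 e⁻ (Z=39), Sr²⁺ has 36 e⁻ (Z=38), Rb⁺ has 36 e⁻ (Z=37), Br⁻ has 36 e⁻ (Z=35). Ti⁴⁺ < Zr⁴⁺ (same group, period 4 vs 5); Zr⁴⁺ < Y³⁺ (both 36 e⁻, Z=40>39); Y³⁺ < Sr²⁺ (both 36 e⁻, Z=39>38); Sr²⁺ < Rb⁺ (both 36 e⁻, Z=38>37); Rb⁺ < Br⁻ (both 36 e⁻, Z=37>35).
The complete sequence is Ti⁴⁺ < Zr⁴⁺ < Y³⁺ < Sr²⁺ < Rb⁺ < Br⁻. Rb⁺ sits at position 5.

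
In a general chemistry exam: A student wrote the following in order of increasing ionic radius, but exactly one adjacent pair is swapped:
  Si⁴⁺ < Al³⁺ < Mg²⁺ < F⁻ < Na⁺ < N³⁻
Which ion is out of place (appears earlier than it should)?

F⁻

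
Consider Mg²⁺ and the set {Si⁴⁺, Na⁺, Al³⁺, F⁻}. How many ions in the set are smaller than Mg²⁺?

All of these have 10 electrons (isoelectronic). With the same electron cloud, the ion with the most protons pulls it in tightest. Nuclear charges: Si⁴⁺ (Z=14), Al³⁺ (Z=13), Mg²⁺ (Z=12), Na⁺ (Z=11), F⁻ (Z=9). Highest Z is smallest.
Ordering all of them (including Mg²⁺) by radius gives Si⁴⁺ < Al³⁺ < Mg²⁺ < Na⁺ < F⁻. So 2 are smaller.

2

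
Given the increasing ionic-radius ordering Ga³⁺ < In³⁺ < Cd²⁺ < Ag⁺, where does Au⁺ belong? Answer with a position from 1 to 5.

5

Tabulating Z and e⁻: Ga³⁺: 28 e⁻, Z=31, In³⁺: 46 e⁻, Z=49, Cd²⁺: 46 e⁻, Z=48, Ag⁺: 46 e⁻, Z=47, Au⁺: 78 e⁻, Z=79. Ga³⁺ < In³⁺ (same group, 1 shell fewer); In³⁺ < Cd²⁺ (isoelectronic, higher Z=49 is smaller); Cd²⁺ < Ag⁺ (both 46 e⁻, Z=48>47); Ag⁺ < Au⁺ (same group, 1 shell fewer).
With Au⁺ included the full order is Ga³⁺ < In³⁺ < Cd²⁺ < Ag⁺ < Au⁺, so it takes position 5.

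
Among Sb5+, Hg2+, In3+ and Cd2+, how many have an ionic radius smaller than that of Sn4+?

Sb5+: 46 e⁻, Z=51, Sn4+: 46 e⁻, Z=50, In3+: 46 e⁻, Z=49, Cd2+: 46 e⁻, Z=48, Hg2+: 78 e⁻, Z=80. Sb5+ < Sn4+ (isoelectronic, higher Z=51 is smaller); Sn4+ < In3+ (isoelectronic, higher Z=50 is smaller); In3+ < Cd2+ (both 46 e⁻, Z=49>48); Cd2+ < Hg2+ (same group, period 5 vs 6).
Placing each against Sn4+: smaller — Sb5+; larger — In3+, Cd2+, Hg2+. Count: 1.

1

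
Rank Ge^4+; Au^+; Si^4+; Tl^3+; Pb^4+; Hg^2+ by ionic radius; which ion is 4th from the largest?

Pb^4+

Electron counts and nuclear charges: Si^4+ (Z=14, 10 e⁻), Ge^4+ (Z=32, 28 e⁻), Pb^4+ (Z=82, 78 e⁻), Tl^3+ (Z=81, 78 e⁻), Hg^2+ (Z=80, 78 e⁻), Au^+ (Z=79, 78 e⁻). Si^4+ < Ge^4+ (same group, 1 shell fewer); Ge^4+ < Pb^4+ (same group, period 4 vs 6); Pb^4+ < Tl^3+ (both 78 e⁻, Z=82>81); Tl^3+ < Hg^2+ (both 78 e⁻, Z=81>80); Hg^2+ < Au^+ (both 78 e⁻, Z=80>79).
That gives Si^4+ < Ge^4+ < Pb^4+ < Tl^3+ < Hg^2+ < Au^+. From the largest end, number 4 is Pb^4+.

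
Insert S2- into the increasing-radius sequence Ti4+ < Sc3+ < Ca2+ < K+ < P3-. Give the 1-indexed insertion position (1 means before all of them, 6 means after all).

These species are isoelectronic with 18 electrons. The only difference is the number of protons: Ti4+ (Z=22), Sc3+ (Z=21), Ca2+ (Z=20), K+ (Z=19), S2- (Z=16), P3- (Z=15). The strongest nuclear pull (Ti4+) gives the smallest ion.
The complete sequence is Ti4+ < Sc3+ < Ca2+ < K+ < S2- < P3-. S2- sits at position 5.

5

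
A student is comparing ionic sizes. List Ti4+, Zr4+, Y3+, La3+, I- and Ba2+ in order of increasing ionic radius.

Ti4+ < Zr4+ < Y3+ < La3+ < Ba2+ < I-

Work out protons and electrons: Ti4+: 18 e⁻, Z=22, Zr4+: 36 e⁻, Z=40, Y3+: 36 e⁻, Z=39, La3+: 54 e⁻, Z=57, Ba2+: 54 e⁻, Z=56, I-: 54 e⁻, Z=53. Ti4+ < Zr4+ (same group, 1 shell fewer); Zr4+ < Y3+ (both 36 e⁻, Z=40>39); Y3+ < La3+ (same group, period 5 vs 6); La3+ < Ba2+ (both 54 e⁻, Z=57>56); Ba2+ < I- (isoelectronic, higher Z=56 is smaller).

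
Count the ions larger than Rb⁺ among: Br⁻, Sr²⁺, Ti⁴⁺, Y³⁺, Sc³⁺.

Tabulating Z and e⁻: Ti⁴⁺: 18 e⁻, Z=22, Sc³⁺: 18 e⁻, Z=21, Y³⁺: 36 e⁻, Z=39, Sr²⁺: 36 e⁻, Z=38, Rb⁺: 36 e⁻, Z=37, Br⁻: 36 e⁻, Z=35. Ti⁴⁺ < Sc³⁺ (both 18 e⁻, Z=22>21); Sc³⁺ < Y³⁺ (same group, period 4 vs 5); Y³⁺ < Sr²⁺ (both 36 e⁻, Z=39>38); Sr²⁺ < Rb⁺ (both 36 e⁻, Z=38>37); Rb⁺ < Br⁻ (isoelectronic, higher Z=37 is smaller).
Relative to Rb⁺, the ions that are larger are Br⁻. That's 1.

1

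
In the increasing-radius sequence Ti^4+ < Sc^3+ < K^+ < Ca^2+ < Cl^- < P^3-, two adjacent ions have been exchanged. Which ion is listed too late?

Compare adjacent ions: both have 18 electrons but Z(Ca)=20 > Z(K)=19, so Ca^2+ should be the smaller of the two — yet in this increasing list K^+ sits before Ca^2+. Nothing else is reversed, so Ca^2+ should move one place to the left.

Ca^2+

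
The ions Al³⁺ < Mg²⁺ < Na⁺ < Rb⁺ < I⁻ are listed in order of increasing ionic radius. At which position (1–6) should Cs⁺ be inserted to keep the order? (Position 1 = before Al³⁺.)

5

Al³⁺: 10 e⁻, Z=13, Mg²⁺: 10 e⁻, Z=12, Na⁺: 10 e⁻, Z=11, Rb⁺: 36 e⁻, Z=37, Cs⁺: 54 e⁻, Z=55, I⁻: 54 e⁻, Z=53. Al³⁺ < Mg²⁺ (both 10 e⁻, Z=13>12); Mg²⁺ < Na⁺ (both 10 e⁻, Z=12>11); Na⁺ < Rb⁺ (same group, 2 shells fewer); Rb⁺ < Cs⁺ (same group, period 5 vs 6); Cs⁺ < I⁻ (isoelectronic, higher Z=55 is smaller).
Merged order: Al³⁺ < Mg²⁺ < Na⁺ < Rb⁺ < Cs⁺ < I⁻ — Cs⁺ is number 5.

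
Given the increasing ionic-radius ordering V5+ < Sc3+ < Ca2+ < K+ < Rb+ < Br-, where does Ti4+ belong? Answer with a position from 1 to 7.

Work out protons and electrons: V5+ has 18 e⁻ (Z=23), Ti4+ has 18 e⁻ (Z=22), Sc3+ has 18 e⁻ (Z=21), Ca2+ has 18 e⁻ (Z=20), K+ has 18 e⁻ (Z=19), Rb+ has 36 e⁻ (Z=37), Br- has 36 e⁻ (Z=35). V5+ < Ti4+ (both 18 e⁻, Z=23>22); Ti4+ < Sc3+ (both 18 e⁻, Z=22>21); Sc3+ < Ca2+ (both 18 e⁻, Z=21>20); Ca2+ < K+ (isoelectronic, higher Z=20 is smaller); K+ < Rb+ (same group, 1 shell fewer); Rb+ < Br- (isoelectronic, higher Z=37 is smaller).
Merged order: V5+ < Ti4+ < Sc3+ < Ca2+ < K+ < Rb+ < Br- — Ti4+ is number 2.

2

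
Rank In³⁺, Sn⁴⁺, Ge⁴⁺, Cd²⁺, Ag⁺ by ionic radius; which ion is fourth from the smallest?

Tabulating Z and e⁻: Ge⁴⁺ (Z=32, 28 e⁻), Sn⁴⁺ (Z=50, 46 e⁻), In³⁺ (Z=49, 46 e⁻), Cd²⁺ (Z=48, 46 e⁻), Ag⁺ (Z=47, 46 e⁻). Ge⁴⁺ < Sn⁴⁺ (same group, 1 shell fewer); Sn⁴⁺ < In³⁺ (both 46 e⁻, Z=50>49); In³⁺ < Cd²⁺ (isoelectronic, higher Z=49 is smaller); Cd²⁺ < Ag⁺ (isoelectronic, higher Z=48 is smaller).
Full ascending order: Ge⁴⁺ < Sn⁴⁺ < In³⁺ < Cd²⁺ < Ag⁺. Counting from the smallest, position 4 is Cd²⁺.

Cd²⁺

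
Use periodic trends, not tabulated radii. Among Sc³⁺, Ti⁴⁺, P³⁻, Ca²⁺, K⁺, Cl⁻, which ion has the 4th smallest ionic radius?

K⁺

All of these have 18 electrons (isoelectronic). With the same electron cloud, the ion with the most protons pulls it in tightest. Nuclear charges: Ti⁴⁺ (Z=22), Sc³⁺ (Z=21), Ca²⁺ (Z=20), K⁺ (Z=19), Cl⁻ (Z=17), P³⁻ (Z=15). Highest Z is smallest.
Ordering: Ti⁴⁺ < Sc³⁺ < Ca²⁺ < K⁺ < Cl⁻ < P³⁻. The 4th smallest is K⁺.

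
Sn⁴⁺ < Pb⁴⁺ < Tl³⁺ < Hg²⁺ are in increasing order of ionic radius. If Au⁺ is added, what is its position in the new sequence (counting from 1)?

First list Z and electron count for each: Sn⁴⁺: 46 e⁻, Z=50, Pb⁴⁺: 78 e⁻, Z=82, Tl³⁺: 78 e⁻, Z=81, Hg²⁺: 78 e⁻, Z=80, Au⁺: 78 e⁻, Z=79. Sn⁴⁺ < Pb⁴⁺ (same group, period 5 vs 6); Pb⁴⁺ < Tl³⁺ (both 78 e⁻, Z=82>81); Tl³⁺ < Hg²⁺ (both 78 e⁻, Z=81>80); Hg²⁺ < Au⁺ (isoelectronic, higher Z=80 is smaller).
Merged order: Sn⁴⁺ < Pb⁴⁺ < Tl³⁺ < Hg²⁺ < Au⁺ — Au⁺ is number 5.

5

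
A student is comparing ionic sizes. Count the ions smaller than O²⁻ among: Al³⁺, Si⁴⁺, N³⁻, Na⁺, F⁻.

All of these have 10 electrons (isoelectronic). With the same electron cloud, the ion with the most protons pulls it in tightest. Nuclear charges: Si⁴⁺ (Z=14), Al³⁺ (Z=13), Na⁺ (Z=11), F⁻ (Z=9), O²⁻ (Z=8), N³⁻ (Z=7). Highest Z is smallest.
Overall: Si⁴⁺ < Al³⁺ < Na⁺ < F⁻ < O²⁻ < N³⁻. O²⁻ has 4 below it and 1 above. That's 4.

4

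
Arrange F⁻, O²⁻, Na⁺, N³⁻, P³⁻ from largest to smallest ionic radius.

First list Z and electron count for each: Na⁺ (Z=11, 10 e⁻), F⁻ (Z=9, 10 e⁻), O²⁻ (Z=8, 10 e⁻), N³⁻ (Z=7, 10 e⁻), P³⁻ (Z=15, 18 e⁻). Na⁺ < F⁻ (isoelectronic, higher Z=11 is smaller); F⁻ < O²⁻ (both 10 e⁻, Z=9>8); O²⁻ < N³⁻ (isoelectronic, higher Z=8 is smaller); N³⁻ < P³⁻ (same group, 1 shell fewer).

P³⁻ > N³⁻ > O²⁻ > F⁻ > Na⁺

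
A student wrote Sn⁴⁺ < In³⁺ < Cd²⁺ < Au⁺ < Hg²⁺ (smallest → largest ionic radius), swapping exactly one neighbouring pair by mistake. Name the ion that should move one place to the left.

Compare adjacent ions: both have 78 electrons but Z(Hg)=80 > Z(Au)=79, so Hg²⁺ should be the smaller of the two — yet in this increasing list Au⁺ sits before Hg²⁺. Nothing else is reversed, so Hg²⁺ should move one place to the left.

Hg²⁺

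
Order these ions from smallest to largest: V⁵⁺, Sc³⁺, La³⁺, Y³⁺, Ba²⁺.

Work out protons and electrons: V⁵⁺ (Z=23, 18 e⁻), Sc³⁺ (Z=21, 18 e⁻), Y³⁺ (Z=39, 36 e⁻), La³⁺ (Z=57, 54 e⁻), Ba²⁺ (Z=56, 54 e⁻). V⁵⁺ < Sc³⁺ (isoelectronic, higher Z=23 is smaller); Sc³⁺ < Y³⁺ (same group, period 4 vs 5); Y³⁺ < La³⁺ (same group, 1 shell fewer); La³⁺ < Ba²⁺ (isoelectronic, higher Z=57 is smaller).

V⁵⁺ < Sc³⁺ < Y³⁺ < La³⁺ < Ba²⁺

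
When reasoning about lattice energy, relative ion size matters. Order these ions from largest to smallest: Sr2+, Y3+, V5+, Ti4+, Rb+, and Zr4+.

First list Z and electron count for each: V5+ has 18 e⁻ (Z=23), Ti4+ has 18 e⁻ (Z=22), Zr4+ has 36 e⁻ (Z=40), Y3+ has 36 e⁻ (Z=39), Sr2+ has 36 e⁻ (Z=38), Rb+ has 36 e⁻ (Z=37). V5+ < Ti4+ (both 18 e⁻, Z=23>22); Ti4+ < Zr4+ (same group, 1 shell fewer); Zr4+ < Y3+ (both 36 e⁻, Z=40>39); Y3+ < Sr2+ (isoelectronic, higher Z=39 is smaller); Sr2+ < Rb+ (both 36 e⁻, Z=38>37).

Rb+ > Sr2+ > Y3+ > Zr4+ > Ti4+ > V5+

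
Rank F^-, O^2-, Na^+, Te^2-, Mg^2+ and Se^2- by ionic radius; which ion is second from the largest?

Se^2-

Mg^2+: 10 e⁻, Z=12, Na^+: 10 e⁻, Z=11, F^-: 10 e⁻, Z=9, O^2-: 10 e⁻, Z=8, Se^2-: 36 e⁻, Z=34, Te^2-: 54 e⁻, Z=52. Mg^2+ < Na^+ (both 10 e⁻, Z=12>11); Na^+ < F^- (both 10 e⁻, Z=11>9); F^- < O^2- (both 10 e⁻, Z=9>8); O^2- < Se^2- (same group, 2 shells fewer); Se^2- < Te^2- (same group, 1 shell fewer).
So the order is Mg^2+ < Na^+ < F^- < O^2- < Se^2- < Te^2-; the 2nd-largest ion is Se^2-.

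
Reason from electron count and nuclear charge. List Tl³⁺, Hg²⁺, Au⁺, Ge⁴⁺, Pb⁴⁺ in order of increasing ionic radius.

Tabulating Z and e⁻: Ge⁴⁺ (Z=32, 28 e⁻), Pb⁴⁺ (Z=82, 78 e⁻), Tl³⁺ (Z=81, 78 e⁻), Hg²⁺ (Z=80, 78 e⁻), Au⁺ (Z=79, 78 e⁻). Ge⁴⁺ < Pb⁴⁺ (same group, 2 shells fewer); Pb⁴⁺ < Tl³⁺ (both 78 e⁻, Z=82>81); Tl³⁺ < Hg²⁺ (isoelectronic, higher Z=81 is smaller); Hg²⁺ < Au⁺ (isoelectronic, higher Z=80 is smaller).

Ge⁴⁺ < Pb⁴⁺ < Tl³⁺ < Hg²⁺ < Au⁺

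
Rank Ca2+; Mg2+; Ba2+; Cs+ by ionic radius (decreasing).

Cs+ > Ba2+ > Ca2+ > Mg2+

Electron counts and nuclear charges: Mg2+ has 10 e⁻ (Z=12), Ca2+ has 18 e⁻ (Z=20), Ba2+ has 54 e⁻ (Z=56), Cs+ has 54 e⁻ (Z=55). Mg2+ < Ca2+ (same group, period 3 vs 4); Ca2+ < Ba2+ (same group, period 4 vs 6); Ba2+ < Cs+ (isoelectronic, higher Z=56 is smaller).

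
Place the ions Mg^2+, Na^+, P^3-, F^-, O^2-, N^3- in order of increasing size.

Mg^2+ < Na^+ < F^- < O^2- < N^3- < P^3-

Electron counts and nuclear charges: Mg^2+ (Z=12, 10 e⁻), Na^+ (Z=11, 10 e⁻), F^- (Z=9, 10 e⁻), O^2- (Z=8, 10 e⁻), N^3- (Z=7, 10 e⁻), P^3- (Z=15, 18 e⁻). Mg^2+ < Na^+ (both 10 e⁻, Z=12>11); Na^+ < F^- (both 10 e⁻, Z=11>9); F^- < O^2- (both 10 e⁻, Z=9>8); O^2- < N^3- (both 10 e⁻, Z=8>7); N^3- < P^3- (same group, period 2 vs 3).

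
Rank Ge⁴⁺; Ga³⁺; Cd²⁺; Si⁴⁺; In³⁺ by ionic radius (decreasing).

Cd²⁺ > In³⁺ > Ga³⁺ > Ge⁴⁺ > Si⁴⁺

Tabulating Z and e⁻: Si⁴⁺: 10 e⁻, Z=14, Ge⁴⁺: 28 e⁻, Z=32, Ga³⁺: 28 e⁻, Z=31, In³⁺: 46 e⁻, Z=49, Cd²⁺: 46 e⁻, Z=48. Si⁴⁺ < Ge⁴⁺ (same group, period 3 vs 4); Ge⁴⁺ < Ga³⁺ (both 28 e⁻, Z=32>31); Ga³⁺ < In³⁺ (same group, period 4 vs 5); In³⁺ < Cd²⁺ (both 46 e⁻, Z=49>48).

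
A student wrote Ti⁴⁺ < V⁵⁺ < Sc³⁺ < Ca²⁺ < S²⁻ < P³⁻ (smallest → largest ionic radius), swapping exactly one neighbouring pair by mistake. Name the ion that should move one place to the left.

V⁵⁺

Compare adjacent ions: they are isoelectronic (18 e⁻) and V has more protons than Ti (23 vs 22), making V⁵⁺ smaller — yet in this increasing list Ti⁴⁺ sits before V⁵⁺. Nothing else is reversed, so V⁵⁺ should move one place to the left.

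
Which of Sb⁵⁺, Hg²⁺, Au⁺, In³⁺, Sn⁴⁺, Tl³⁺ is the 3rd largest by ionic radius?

Tl³⁺

Tabulating Z and e⁻: Sb⁵⁺: 46 e⁻, Z=51, Sn⁴⁺: 46 e⁻, Z=50, In³⁺: 46 e⁻, Z=49, Tl³⁺: 78 e⁻, Z=81, Hg²⁺: 78 e⁻, Z=80, Au⁺: 78 e⁻, Z=79. Sb⁵⁺ < Sn⁴⁺ (both 46 e⁻, Z=51>50); Sn⁴⁺ < In³⁺ (both 46 e⁻, Z=50>49); In³⁺ < Tl³⁺ (same group, period 5 vs 6); Tl³⁺ < Hg²⁺ (both 78 e⁻, Z=81>80); Hg²⁺ < Au⁺ (both 78 e⁻, Z=80>79).
Full ascending order: Sb⁵⁺ < Sn⁴⁺ < In³⁺ < Tl³⁺ < Hg²⁺ < Au⁺. Counting from the largest, position 3 is Tl³⁺.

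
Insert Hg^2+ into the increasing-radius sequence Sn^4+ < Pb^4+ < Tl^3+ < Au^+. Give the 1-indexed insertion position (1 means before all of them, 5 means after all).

Tabulating Z and e⁻: Sn^4+ (Z=50, 46 e⁻), Pb^4+ (Z=82, 78 e⁻), Tl^3+ (Z=81, 78 e⁻), Hg^2+ (Z=80, 78 e⁻), Au^+ (Z=79, 78 e⁻). Sn^4+ < Pb^4+ (same group, 1 shell fewer); Pb^4+ < Tl^3+ (isoelectronic, higher Z=82 is smaller); Tl^3+ < Hg^2+ (both 78 e⁻, Z=81>80); Hg^2+ < Au^+ (both 78 e⁻, Z=80>79).
The complete sequence is Sn^4+ < Pb^4+ < Tl^3+ < Hg^2+ < Au^+. Hg^2+ sits at position 4.

4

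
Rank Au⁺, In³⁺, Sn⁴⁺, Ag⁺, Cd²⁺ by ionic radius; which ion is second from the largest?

Ag⁺

Work out protons and electrons: Sn⁴⁺: 46 e⁻, Z=50, In³⁺: 46 e⁻, Z=49, Cd²⁺: 46 e⁻, Z=48, Ag⁺: 46 e⁻, Z=47, Au⁺: 78 e⁻, Z=79. Sn⁴⁺ < In³⁺ (isoelectronic, higher Z=50 is smaller); In³⁺ < Cd²⁺ (both 46 e⁻, Z=49>48); Cd²⁺ < Ag⁺ (isoelectronic, higher Z=48 is smaller); Ag⁺ < Au⁺ (same group, period 5 vs 6).
That gives Sn⁴⁺ < In³⁺ < Cd²⁺ < Ag⁺ < Au⁺. From the largest end, number 2 is Ag⁺.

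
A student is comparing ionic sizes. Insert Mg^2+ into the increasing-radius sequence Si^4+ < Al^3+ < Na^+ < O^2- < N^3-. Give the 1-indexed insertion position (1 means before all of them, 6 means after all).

3

All of these have 10 electrons (isoelectronic). With the same electron cloud, the ion with the most protons pulls it in tightest. Nuclear charges: Si^4+ (Z=14), Al^3+ (Z=13), Mg^2+ (Z=12), Na^+ (Z=11), O^2- (Z=8), N^3- (Z=7). Highest Z is smallest.
Putting Mg^2+ in gives Si^4+ < Al^3+ < Mg^2+ < Na^+ < O^2- < N^3-; it lands at slot 3.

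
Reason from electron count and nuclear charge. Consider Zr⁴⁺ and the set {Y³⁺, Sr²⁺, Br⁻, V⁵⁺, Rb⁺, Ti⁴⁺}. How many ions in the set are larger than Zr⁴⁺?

4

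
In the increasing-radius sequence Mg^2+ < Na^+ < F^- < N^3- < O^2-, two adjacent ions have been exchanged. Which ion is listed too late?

O^2-

Check each adjacent pair. N^3- and O^2- are reversed: O^2- and N^3- share 10 electrons; the higher nuclear charge on O (Z=8) contracts it more, so O^2- < N^3-. No other neighbouring pair contradicts the periodic trends, so O^2- is the ion listed too late.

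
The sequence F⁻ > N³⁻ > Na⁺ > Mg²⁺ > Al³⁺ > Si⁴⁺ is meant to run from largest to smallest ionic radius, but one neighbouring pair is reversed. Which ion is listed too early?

F⁻

Scanning neighbour by neighbour, only F⁻/N³⁻ violates a trend: both have 10 electrons but Z(F)=9 > Z(N)=7, so F⁻ should be the smaller of the two. That makes F⁻ the one sitting a position early relative to where it belongs.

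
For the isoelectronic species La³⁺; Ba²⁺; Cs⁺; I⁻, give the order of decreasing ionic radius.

I⁻ > Cs⁺ > Ba²⁺ > La³⁺

All of these have 54 electrons (isoelectronic). With the same electron cloud, the ion with the most protons pulls it in tightest. Nuclear charges: La³⁺ (Z=57), Ba²⁺ (Z=56), Cs⁺ (Z=55), I⁻ (Z=53). Highest Z is smallest.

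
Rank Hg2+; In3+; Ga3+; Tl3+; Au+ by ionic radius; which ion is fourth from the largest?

In3+

Ga3+ (Z=31, 28 e⁻), In3+ (Z=49, 46 e⁻), Tl3+ (Z=81, 78 e⁻), Hg2+ (Z=80, 78 e⁻), Au+ (Z=79, 78 e⁻). Ga3+ < In3+ (same group, period 4 vs 5); In3+ < Tl3+ (same group, period 5 vs 6); Tl3+ < Hg2+ (both 78 e⁻, Z=81>80); Hg2+ < Au+ (both 78 e⁻, Z=80>79).
Full ascending order: Ga3+ < In3+ < Tl3+ < Hg2+ < Au+. Counting from the largest, position 4 is In3+.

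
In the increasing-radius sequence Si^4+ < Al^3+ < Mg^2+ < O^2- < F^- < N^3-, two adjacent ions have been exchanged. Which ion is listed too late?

F^-

The pair O^2-, F^- is the wrong way round — both have 10 electrons but Z(F)=9 > Z(O)=8, so F^- should be the smaller of the two. All other adjacent pairs agree with periodic trends, so F^- is the misplaced ion.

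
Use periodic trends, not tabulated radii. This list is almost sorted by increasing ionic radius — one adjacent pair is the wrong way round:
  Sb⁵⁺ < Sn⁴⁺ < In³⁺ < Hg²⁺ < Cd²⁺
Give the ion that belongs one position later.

The pair Hg²⁺, Cd²⁺ is the wrong way round — same group and charge — period 5 sits above period 6, so Cd²⁺ is smaller. All other adjacent pairs agree with periodic trends, so Hg²⁺ is the misplaced ion.

Hg²⁺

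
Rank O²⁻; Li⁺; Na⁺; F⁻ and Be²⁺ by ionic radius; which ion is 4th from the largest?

Electron counts and nuclear charges: Be²⁺ has 2 e⁻ (Z=4), Li⁺ has 2 e⁻ (Z=3), Na⁺ has 10 e⁻ (Z=11), F⁻ has 10 e⁻ (Z=9), O²⁻ has 10 e⁻ (Z=8). Be²⁺ < Li⁺ (isoelectronic, higher Z=4 is smaller); Li⁺ < Na⁺ (same group, 1 shell fewer); Na⁺ < F⁻ (both 10 e⁻, Z=11>9); F⁻ < O²⁻ (both 10 e⁻, Z=9>8).
So the order is Be²⁺ < Li⁺ < Na⁺ < F⁻ < O²⁻; the 4th-largest ion is Li⁺.

Li⁺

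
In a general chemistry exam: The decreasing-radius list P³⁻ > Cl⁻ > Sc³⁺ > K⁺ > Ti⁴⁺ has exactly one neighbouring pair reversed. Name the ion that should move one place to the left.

K⁺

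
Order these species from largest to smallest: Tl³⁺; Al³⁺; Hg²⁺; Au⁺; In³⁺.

Au⁺ > Hg²⁺ > Tl³⁺ > In³⁺ > Al³⁺

First list Z and electron count for each: Al³⁺: 10 e⁻, Z=13, In³⁺: 46 e⁻, Z=49, Tl³⁺: 78 e⁻, Z=81, Hg²⁺: 78 e⁻, Z=80, Au⁺: 78 e⁻, Z=79. Al³⁺ < In³⁺ (same group, period 3 vs 5); In³⁺ < Tl³⁺ (same group, 1 shell fewer); Tl³⁺ < Hg²⁺ (both 78 e⁻, Z=81>80); Hg²⁺ < Au⁺ (isoelectronic, higher Z=80 is smaller).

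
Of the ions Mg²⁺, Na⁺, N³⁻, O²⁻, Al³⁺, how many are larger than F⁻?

These species are isoelectronic with 10 electrons. The only difference is the number of protons: Al³⁺ (Z=13), Mg²⁺ (Z=12), Na⁺ (Z=11), F⁻ (Z=9), O²⁻ (Z=8), N³⁻ (Z=7). The strongest nuclear pull (Al³⁺) gives the smallest ion.
Relative to F⁻, the ions that are larger are O²⁻, N³⁻. That's 2.

2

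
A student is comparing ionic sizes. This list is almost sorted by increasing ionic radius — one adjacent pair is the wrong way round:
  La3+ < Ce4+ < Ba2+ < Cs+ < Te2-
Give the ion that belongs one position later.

La3+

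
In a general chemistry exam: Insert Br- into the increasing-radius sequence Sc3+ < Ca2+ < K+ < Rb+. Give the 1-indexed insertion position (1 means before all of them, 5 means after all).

5

Sc3+ has 18 e⁻ (Z=21), Ca2+ has 18 e⁻ (Z=20), K+ has 18 e⁻ (Z=19), Rb+ has 36 e⁻ (Z=37), Br- has 36 e⁻ (Z=35). Sc3+ < Ca2+ (isoelectronic, higher Z=21 is smaller); Ca2+ < K+ (isoelectronic, higher Z=20 is smaller); K+ < Rb+ (same group, 1 shell fewer); Rb+ < Br- (both 36 e⁻, Z=37>35).
Putting Br- in gives Sc3+ < Ca2+ < K+ < Rb+ < Br-; it lands at slot 5.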